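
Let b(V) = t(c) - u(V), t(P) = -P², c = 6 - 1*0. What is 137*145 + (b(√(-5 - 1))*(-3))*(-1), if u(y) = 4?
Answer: 19745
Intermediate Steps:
c = 6 (c = 6 + 0 = 6)
b(V) = -40 (b(V) = -1*6² - 1*4 = -1*36 - 4 = -36 - 4 = -40)
137*145 + (b(√(-5 - 1))*(-3))*(-1) = 137*145 - 40*(-3)*(-1) = 19865 + 120*(-1) = 19865 - 120 = 19745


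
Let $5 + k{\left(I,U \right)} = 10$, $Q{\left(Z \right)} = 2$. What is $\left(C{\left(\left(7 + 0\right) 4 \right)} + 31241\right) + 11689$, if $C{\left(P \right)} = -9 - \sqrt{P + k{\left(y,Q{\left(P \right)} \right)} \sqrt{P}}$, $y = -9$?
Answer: $42921 - \sqrt{28 + 10 \sqrt{7}} \approx 42914.0$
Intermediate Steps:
$k{\left(I,U \right)} = 5$ ($k{\left(I,U \right)} = -5 + 10 = 5$)
$C{\left(P \right)} = -9 - \sqrt{P + 5 \sqrt{P}}$
$\left(C{\left(\left(7 + 0\right) 4 \right)} + 31241\right) + 11689 = \left(\left(-9 - \sqrt{\left(7 + 0\right) 4 + 5 \sqrt{\left(7 + 0\right) 4}}\right) + 31241\right) + 11689 = \left(\left(-9 - \sqrt{7 \cdot 4 + 5 \sqrt{7 \cdot 4}}\right) + 31241\right) + 11689 = \left(\left(-9 - \sqrt{28 + 5 \sqrt{28}}\right) + 31241\right) + 11689 = \left(\left(-9 - \sqrt{28 + 5 \cdot 2 \sqrt{7}}\right) + 31241\right) + 11689 = \left(\left(-9 - \sqrt{28 + 10 \sqrt{7}}\right) + 31241\right) + 11689 = \left(31232 - \sqrt{28 + 10 \sqrt{7}}\right) + 11689 = 42921 - \sqrt{28 + 10 \sqrt{7}}$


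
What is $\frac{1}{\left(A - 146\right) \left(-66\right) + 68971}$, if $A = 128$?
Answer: $\frac{1}{70159} \approx 1.4253 \cdot 10^{-5}$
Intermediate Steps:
$\frac{1}{\left(A - 146\right) \left(-66\right) + 68971} = \frac{1}{\left(128 - 146\right) \left(-66\right) + 68971} = \frac{1}{\left(-18\right) \left(-66\right) + 68971} = \frac{1}{1188 + 68971} = \frac{1}{70159}$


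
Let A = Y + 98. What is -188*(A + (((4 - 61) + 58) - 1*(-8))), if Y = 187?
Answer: -55272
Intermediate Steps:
A = 285 (A = 187 + 98 = 285)
-188*(A + (((4 - 61) + 58) - 1*(-8))) = -188*(285 + (((4 - 61) + 58) - 1*(-8))) = -188*(285 + ((-57 + 58) + 8)) = -188*(285 + (1 + 8)) = -188*(285 + 9) = -188*294 = -55272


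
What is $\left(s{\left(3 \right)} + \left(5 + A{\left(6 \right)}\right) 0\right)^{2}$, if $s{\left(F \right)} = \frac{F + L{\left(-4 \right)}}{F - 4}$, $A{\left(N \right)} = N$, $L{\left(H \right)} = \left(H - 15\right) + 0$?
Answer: $256$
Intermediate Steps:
$L{\left(H \right)} = -15 + H$ ($L{\left(H \right)} = \left(H - 15\right) + 0 = \left(-15 + H\right) + 0 = -15 + H$)
$s{\left(F \right)} = \frac{-19 + F}{-4 + F}$ ($s{\left(F \right)} = \frac{F - 19}{F - 4} = \frac{F - 19}{-4 + F} = \frac{-19 + F}{-4 + F}$)
$\left(s{\left(3 \right)} + \left(5 + A{\left(6 \right)}\right) 0\right)^{2} = \left(\frac{-19 + 3}{-4 + 3} + \left(5 + 6\right) 0\right)^{2} = \left(\frac{1}{-1} \left(-16\right) + 11 \cdot 0\right)^{2} = \left(\left(-1\right) \left(-16\right) + 0\right)^{2} = \left(16 + 0\right)^{2} = 16^{2} = 256$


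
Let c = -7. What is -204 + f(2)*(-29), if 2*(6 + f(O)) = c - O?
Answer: 201/2 ≈ 100.50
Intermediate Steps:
f(O) = -19/2 - O/2 (f(O) = -6 + (-7 - O)/2 = -6 + (-7/2 - O/2) = -19/2 - O/2)
-204 + f(2)*(-29) = -204 + (-19/2 - 1/2*2)*(-29) = -204 + (-19/2 - 1)*(-29) = -204 - 21/2*(-29) = -204 + 609/2 = 201/2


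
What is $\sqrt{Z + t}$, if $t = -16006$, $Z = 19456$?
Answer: $5 \sqrt{138} \approx 58.737$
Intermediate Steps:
$\sqrt{Z + t} = \sqrt{19456 - 16006} = \sqrt{3450} = 5 \sqrt{138}$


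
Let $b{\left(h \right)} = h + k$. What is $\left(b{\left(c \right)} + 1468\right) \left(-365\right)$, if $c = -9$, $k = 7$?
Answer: $-535090$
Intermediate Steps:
$b{\left(h \right)} = 7 + h$ ($b{\left(h \right)} = h + 7 = 7 + h$)
$\left(b{\left(c \right)} + 1468\right) \left(-365\right) = \left(\left(7 - 9\right) + 1468\right) \left(-365\right) = \left(-2 + 1468\right) \left(-365\right) = 1466 \left(-365\right) = -535090$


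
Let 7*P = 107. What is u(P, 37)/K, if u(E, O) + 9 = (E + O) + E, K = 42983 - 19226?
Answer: 410/166299 ≈ 0.0024654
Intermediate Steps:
P = 107/7 (P = (1/7)*107 = 107/7 ≈ 15.286)
K = 23757
u(E, O) = -9 + O + 2*E (u(E, O) = -9 + ((E + O) + E) = -9 + (O + 2*E) = -9 + O + 2*E)
u(P, 37)/K = (-9 + 37 + 2*(107/7))/23757 = (-9 + 37 + 214/7)*(1/23757) = (410/7)*(1/23757) = 410/166299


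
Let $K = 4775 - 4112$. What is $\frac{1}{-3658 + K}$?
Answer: $- \frac{1}{2995} \approx -0.00033389$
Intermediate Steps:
$K = 663$ ($K = 4775 - 4112 = 663$)
$\frac{1}{-3658 + K} = \frac{1}{-3658 + 663} = \frac{1}{-2995} = - \frac{1}{2995}$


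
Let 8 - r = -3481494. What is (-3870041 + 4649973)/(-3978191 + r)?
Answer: -779932/496689 ≈ -1.5703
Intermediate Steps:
r = 3481502 (r = 8 - 1*(-3481494) = 8 + 3481494 = 3481502)
(-3870041 + 4649973)/(-3978191 + r) = (-3870041 + 4649973)/(-3978191 + 3481502) = 779932/(-496689) = 779932*(-1/496689) = -779932/496689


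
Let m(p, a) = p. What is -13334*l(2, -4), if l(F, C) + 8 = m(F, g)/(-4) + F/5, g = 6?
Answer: 540027/5 ≈ 1.0801e+5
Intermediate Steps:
l(F, C) = -8 - F/20 (l(F, C) = -8 + (F/(-4) + F/5) = -8 + (F*(-¼) + F*(⅕)) = -8 + (-F/4 + F/5) = -8 - F/20)
-13334*l(2, -4) = -13334*(-8 - 1/20*2) = -13334*(-8 - ⅒) = -13334*(-81/10) = 540027/5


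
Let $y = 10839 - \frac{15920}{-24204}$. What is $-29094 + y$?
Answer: $- \frac{110457025}{6051} \approx -18254.0$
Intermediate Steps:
$y = \frac{65590769}{6051}$ ($y = 10839 - - \frac{3980}{6051} = 10839 + \frac{3980}{6051} = \frac{65590769}{6051} \approx 10840.0$)
$-29094 + y = -29094 + \frac{65590769}{6051} = - \frac{110457025}{6051}$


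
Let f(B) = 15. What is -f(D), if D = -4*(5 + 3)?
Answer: -15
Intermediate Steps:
D = -32 (D = -4*8 = -32)
-f(D) = -1*15 = -15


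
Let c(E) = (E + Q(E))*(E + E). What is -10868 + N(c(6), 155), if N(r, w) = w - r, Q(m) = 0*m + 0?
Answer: -10785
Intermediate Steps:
Q(m) = 0 (Q(m) = 0 + 0 = 0)
c(E) = 2*E**2 (c(E) = (E + 0)*(E + E) = E*(2*E) = 2*E**2)
-10868 + N(c(6), 155) = -10868 + (155 - 2*6**2) = -10868 + (155 - 2*36) = -10868 + (155 - 1*72) = -10868 + (155 - 72) = -10868 + 83 = -10785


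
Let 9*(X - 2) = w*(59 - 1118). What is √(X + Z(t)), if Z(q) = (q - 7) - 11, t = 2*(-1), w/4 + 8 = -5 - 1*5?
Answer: √8454 ≈ 91.946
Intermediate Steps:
w = -72 (w = -32 + 4*(-5 - 1*5) = -32 + 4*(-5 - 5) = -32 + 4*(-10) = -32 - 40 = -72)
t = -2
Z(q) = -18 + q (Z(q) = (-7 + q) - 11 = -18 + q)
X = 8474 (X = 2 + (-72*(59 - 1118))/9 = 2 + (-72*(-1059))/9 = 2 + (⅑)*76248 = 2 + 8472 = 8474)
√(X + Z(t)) = √(8474 + (-18 - 2)) = √(8474 - 20) = √8454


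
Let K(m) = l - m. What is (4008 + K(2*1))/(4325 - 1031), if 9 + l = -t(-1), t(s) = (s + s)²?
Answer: 1331/1098 ≈ 1.2122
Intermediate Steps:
t(s) = 4*s² (t(s) = (2*s)² = 4*s²)
l = -13 (l = -9 - 4*(-1)² = -9 - 4 = -13)
K(m) = -13 - m
(4008 + K(2*1))/(4325 - 1031) = (4008 + (-13 - 2))/(4325 - 1031) = (4008 + (-13 - 1*2))/3294 = (4008 + (-13 - 2))*(1/3294) = (4008 - 15)*(1/3294) = 3993*(1/3294) = 1331/1098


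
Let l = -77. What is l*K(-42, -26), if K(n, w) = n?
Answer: 3234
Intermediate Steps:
l*K(-42, -26) = -77*(-42) = 3234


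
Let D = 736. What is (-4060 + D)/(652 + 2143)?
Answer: -3324/2795 ≈ -1.1893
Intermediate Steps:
(-4060 + D)/(652 + 2143) = (-4060 + 736)/(652 + 2143) = -3324/2795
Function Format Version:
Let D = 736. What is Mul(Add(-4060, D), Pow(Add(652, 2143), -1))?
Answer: Rational(-3324, 2795) ≈ -1.1893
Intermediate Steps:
Mul(Add(-4060, D), Pow(Add(652, 2143), -1)) = Mul(Add(-4060, 736), Pow(Add(652, 2143), -1)) = Mul(-3324, Pow(2795, -1)) = Mul(-3324, Rational(1, 2795)) = Rational(-3324, 2795)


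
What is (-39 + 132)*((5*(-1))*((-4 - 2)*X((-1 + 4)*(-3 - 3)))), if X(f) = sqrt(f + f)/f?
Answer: -930*I ≈ -930.0*I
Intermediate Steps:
X(f) = sqrt(2)/sqrt(f) (X(f) = sqrt(2*f)/f = (sqrt(2)*sqrt(f))/f = sqrt(2)/sqrt(f))
(-39 + 132)*((5*(-1))*((-4 - 2)*X((-1 + 4)*(-3 - 3)))) = (-39 + 132)*((5*(-1))*((-4 - 2)*(sqrt(2)/sqrt((-1 + 4)*(-3 - 3))))) = 93*(-(-30)*sqrt(2)/sqrt(3*(-6))) = 93*(-(-30)*sqrt(2)/sqrt(-18)) = 93*(-(-30)*sqrt(2)*(-I*sqrt(2)/6)) = 93*(-(-30)*(-I/3)) = 93*(-10*I) = -930*I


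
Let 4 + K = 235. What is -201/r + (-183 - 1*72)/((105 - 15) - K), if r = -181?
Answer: 24832/8507 ≈ 2.9190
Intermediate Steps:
K = 231 (K = -4 + 235 = 231)
-201/r + (-183 - 1*72)/((105 - 15) - K) = -201/(-181) + (-183 - 1*72)/((105 - 15) - 1*231) = -201*(-1/181) + (-183 - 72)/(90 - 231) = 201/181 - 255/(-141) = 201/181 - 255*(-1/141) = 201/181 + 85/47 = 24832/8507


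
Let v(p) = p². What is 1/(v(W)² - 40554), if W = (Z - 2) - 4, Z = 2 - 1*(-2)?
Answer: -1/40538 ≈ -2.4668e-5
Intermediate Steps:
Z = 4 (Z = 2 + 2 = 4)
W = -2 (W = (4 - 2) - 4 = 2 - 4 = -2)
1/(v(W)² - 40554) = 1/(((-2)²)² - 40554) = 1/(4² - 40554) = 1/(16 - 40554) = 1/(-40538) = -1/40538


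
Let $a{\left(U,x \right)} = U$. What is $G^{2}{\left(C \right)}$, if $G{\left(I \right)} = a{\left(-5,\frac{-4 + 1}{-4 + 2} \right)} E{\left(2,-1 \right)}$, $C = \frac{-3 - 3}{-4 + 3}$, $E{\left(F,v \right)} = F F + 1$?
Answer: $625$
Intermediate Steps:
$E{\left(F,v \right)} = 1 + F^{2}$ ($E{\left(F,v \right)} = F^{2} + 1 = 1 + F^{2}$)
$C = 6$ ($C = - \frac{6}{-1} = \left(-6\right) \left(-1\right) = 6$)
$G{\left(I \right)} = -25$ ($G{\left(I \right)} = - 5 \left(1 + 2^{2}\right) = - 5 \left(1 + 4\right) = \left(-5\right) 5 = -25$)
$G^{2}{\left(C \right)} = \left(-25\right)^{2} = 625$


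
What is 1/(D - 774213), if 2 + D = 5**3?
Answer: -1/774090 ≈ -1.2918e-6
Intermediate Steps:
D = 123 (D = -2 + 5**3 = -2 + 125 = 123)
1/(D - 774213) = 1/(123 - 774213) = 1/(-774090) = -1/774090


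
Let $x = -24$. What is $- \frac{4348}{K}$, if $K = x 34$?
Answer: $\frac{1087}{204} \approx 5.3284$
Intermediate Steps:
$K = -816$ ($K = \left(-24\right) 34 = -816$)
$- \frac{4348}{K} = - \frac{4348}{-816} = \left(-4348\right) \left(- \frac{1}{816}\right) = \frac{1087}{204}$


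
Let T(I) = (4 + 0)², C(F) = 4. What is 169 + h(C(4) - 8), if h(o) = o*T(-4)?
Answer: 105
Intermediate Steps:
T(I) = 16 (T(I) = 4² = 16)
h(o) = 16*o (h(o) = o*16 = 16*o)
169 + h(C(4) - 8) = 169 + 16*(4 - 8) = 169 + 16*(-4) = 169 - 64 = 105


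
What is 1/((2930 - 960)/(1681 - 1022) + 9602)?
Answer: 659/6329688 ≈ 0.00010411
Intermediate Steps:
1/((2930 - 960)/(1681 - 1022) + 9602) = 1/(1970/659 + 9602) = 1/(6329688/659) = 659/6329688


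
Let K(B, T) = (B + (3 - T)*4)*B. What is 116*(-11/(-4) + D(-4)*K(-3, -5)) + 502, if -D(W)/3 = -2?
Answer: -59731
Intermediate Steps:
D(W) = 6 (D(W) = -3*(-2) = 6)
K(B, T) = B*(12 + B - 4*T) (K(B, T) = (B + (12 - 4*T))*B = (12 + B - 4*T)*B = B*(12 + B - 4*T))
116*(-11/(-4) + D(-4)*K(-3, -5)) + 502 = 116*(-11/(-4) + 6*(-3*(12 - 3 - 4*(-5)))) + 502 = 116*(-11*(-1/4) + 6*(-3*(12 - 3 + 20))) + 502 = 116*(11/4 + 6*(-3*29)) + 502 = 116*(11/4 + 6*(-87)) + 502 = 116*(11/4 - 522) + 502 = 116*(-2077/4) + 502 = -60233 + 502 = -59731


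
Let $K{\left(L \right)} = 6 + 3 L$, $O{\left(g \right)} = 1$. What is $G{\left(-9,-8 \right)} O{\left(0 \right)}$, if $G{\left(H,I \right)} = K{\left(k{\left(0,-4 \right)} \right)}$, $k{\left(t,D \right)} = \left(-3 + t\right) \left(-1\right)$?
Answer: $15$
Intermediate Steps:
$k{\left(t,D \right)} = 3 - t$
$G{\left(H,I \right)} = 15$ ($G{\left(H,I \right)} = 6 + 3 \left(3 - 0\right) = 6 + 3 \left(3 + 0\right) = 6 + 3 \cdot 3 = 6 + 9 = 15$)
$G{\left(-9,-8 \right)} O{\left(0 \right)} = 15 \cdot 1 = 15$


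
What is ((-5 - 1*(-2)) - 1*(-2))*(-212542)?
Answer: 212542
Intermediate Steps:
((-5 - 1*(-2)) - 1*(-2))*(-212542) = ((-5 + 2) + 2)*(-212542) = (-3 + 2)*(-212542) = -1*(-212542) = 212542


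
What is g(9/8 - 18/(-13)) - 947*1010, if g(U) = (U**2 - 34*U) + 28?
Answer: -10345731447/10816 ≈ -9.5652e+5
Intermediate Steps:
g(U) = 28 + U**2 - 34*U
g(9/8 - 18/(-13)) - 947*1010 = (28 + (9/8 - 18/(-13))**2 - 34*(9/8 - 18/(-13))) - 947*1010 = (28 + (9*(1/8) - 18*(-1/13))**2 - 34*(9*(1/8) - 18*(-1/13))) - 956470 = (28 + (9/8 + 18/13)**2 - 34*(9/8 + 18/13)) - 956470 = (28 + (261/104)**2 - 34*261/104) - 956470 = (28 + 68121/10816 - 4437/52) - 956470 = -551927/10816 - 956470 = -10345731447/10816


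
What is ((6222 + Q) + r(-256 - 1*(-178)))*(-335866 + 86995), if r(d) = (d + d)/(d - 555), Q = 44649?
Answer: -2671339752543/211 ≈ -1.2660e+10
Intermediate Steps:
r(d) = 2*d/(-555 + d) (r(d) = (2*d)/(-555 + d) = 2*d/(-555 + d))
((6222 + Q) + r(-256 - 1*(-178)))*(-335866 + 86995) = ((6222 + 44649) + 2*(-256 - 1*(-178))/(-555 + (-256 - 1*(-178))))*(-335866 + 86995) = (50871 + 2*(-256 + 178)/(-555 + (-256 + 178)))*(-248871) = (50871 + 2*(-78)/(-555 - 78))*(-248871) = (50871 + 2*(-78)/(-633))*(-248871) = (50871 + 2*(-78)*(-1/633))*(-248871) = (50871 + 52/211)*(-248871) = (10733833/211)*(-248871) = -2671339752543/211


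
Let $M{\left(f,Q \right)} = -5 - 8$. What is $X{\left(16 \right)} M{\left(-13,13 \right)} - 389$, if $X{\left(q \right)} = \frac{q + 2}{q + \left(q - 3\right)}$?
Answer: $- \frac{11515}{29} \approx -397.07$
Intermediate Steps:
$M{\left(f,Q \right)} = -13$ ($M{\left(f,Q \right)} = -5 - 8 = -13$)
$X{\left(q \right)} = \frac{2 + q}{-3 + 2 q}$ ($X{\left(q \right)} = \frac{2 + q}{q + \left(-3 + q\right)} = \frac{2 + q}{-3 + 2 q}$)
$X{\left(16 \right)} M{\left(-13,13 \right)} - 389 = \frac{2 + 16}{-3 + 2 \cdot 16} \left(-13\right) - 389 = \frac{1}{-3 + 32} \cdot 18 \left(-13\right) - 389 = \frac{1}{29} \cdot 18 \left(-13\right) - 389 = \frac{18}{29} \left(-13\right) - 389 = - \frac{234}{29} - 389 = - \frac{11515}{29}$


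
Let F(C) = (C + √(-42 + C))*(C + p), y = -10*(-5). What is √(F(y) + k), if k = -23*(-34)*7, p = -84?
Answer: √(3774 - 68*√2) ≈ 60.645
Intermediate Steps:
y = 50
k = 5474 (k = 782*7 = 5474)
F(C) = (-84 + C)*(C + √(-42 + C)) (F(C) = (C + √(-42 + C))*(C - 84) = (C + √(-42 + C))*(-84 + C) = (-84 + C)*(C + √(-42 + C)))
√(F(y) + k) = √((50² - 84*50 - 84*√(-42 + 50) + 50*√(-42 + 50)) + 5474) = √((2500 - 4200 - 168*√2 + 50*√8) + 5474) = √((2500 - 4200 - 168*√2 + 50*(2*√2)) + 5474) = √((2500 - 4200 - 168*√2 + 100*√2) + 5474) = √((-1700 - 68*√2) + 5474) = √(3774 - 68*√2)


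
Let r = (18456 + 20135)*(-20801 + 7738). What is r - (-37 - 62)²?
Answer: -504124034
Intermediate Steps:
r = -504114233 (r = 38591*(-13063) = -504114233)
r - (-37 - 62)² = -504114233 - (-37 - 62)² = -504114233 - 1*(-99)² = -504114233 - 1*9801 = -504114233 - 9801 = -504124034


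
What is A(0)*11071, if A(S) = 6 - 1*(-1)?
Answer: 77497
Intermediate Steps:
A(S) = 7 (A(S) = 6 + 1 = 7)
A(0)*11071 = 7*11071 = 77497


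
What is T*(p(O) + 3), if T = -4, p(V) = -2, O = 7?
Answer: -4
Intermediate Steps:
T*(p(O) + 3) = -4*(-2 + 3) = -4*1 = -4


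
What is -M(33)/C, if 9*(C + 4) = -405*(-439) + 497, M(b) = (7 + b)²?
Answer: -900/11141 ≈ -0.080783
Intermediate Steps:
C = 178256/9 (C = -4 + (-405*(-439) + 497)/9 = -4 + (177795 + 497)/9 = -4 + (⅑)*178292 = -4 + 178292/9 = 178256/9 ≈ 19806.)
-M(33)/C = -(7 + 33)²/178256/9 = -40²*9/178256 = -1600*9/178256 = -1*900/11141 = -900/11141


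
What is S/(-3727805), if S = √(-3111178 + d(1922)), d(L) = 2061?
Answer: -I*√3109117/3727805 ≈ -0.000473*I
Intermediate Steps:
S = I*√3109117 (S = √(-3111178 + 2061) = √(-3109117) = I*√3109117 ≈ 1763.3*I)
S/(-3727805) = (I*√3109117)/(-3727805) = (I*√3109117)*(-1/3727805) = -I*√3109117/3727805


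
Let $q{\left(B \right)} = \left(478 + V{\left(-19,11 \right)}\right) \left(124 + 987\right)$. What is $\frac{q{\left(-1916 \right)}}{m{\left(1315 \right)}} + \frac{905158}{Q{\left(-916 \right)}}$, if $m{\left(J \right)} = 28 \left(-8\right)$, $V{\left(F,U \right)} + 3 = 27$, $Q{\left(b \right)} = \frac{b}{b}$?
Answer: $\frac{101098835}{112} \approx 9.0267 \cdot 10^{5}$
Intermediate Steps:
$Q{\left(b \right)} = 1$
$V{\left(F,U \right)} = 24$ ($V{\left(F,U \right)} = -3 + 27 = 24$)
$q{\left(B \right)} = 557722$ ($q{\left(B \right)} = \left(478 + 24\right) \left(124 + 987\right) = 502 \cdot 1111 = 557722$)
$m{\left(J \right)} = -224$
$\frac{q{\left(-1916 \right)}}{m{\left(1315 \right)}} + \frac{905158}{Q{\left(-916 \right)}} = \frac{557722}{-224} + \frac{905158}{1} = 557722 \left(- \frac{1}{224}\right) + 905158 \cdot 1 = - \frac{278861}{112} + 905158 = \frac{101098835}{112}$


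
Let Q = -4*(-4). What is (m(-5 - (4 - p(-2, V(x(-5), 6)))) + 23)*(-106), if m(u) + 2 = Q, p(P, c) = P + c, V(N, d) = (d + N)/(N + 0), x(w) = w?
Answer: -3922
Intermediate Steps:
V(N, d) = (N + d)/N
Q = 16
m(u) = 14 (m(u) = -2 + 16 = 14)
(m(-5 - (4 - p(-2, V(x(-5), 6)))) + 23)*(-106) = (14 + 23)*(-106) = 37*(-106) = -3922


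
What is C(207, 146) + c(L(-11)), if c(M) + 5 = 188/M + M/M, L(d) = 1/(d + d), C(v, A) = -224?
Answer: -4364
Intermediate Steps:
L(d) = 1/(2*d)
c(M) = -4 + 188/M (c(M) = -5 + (188/M + M/M) = -5 + (188/M + 1) = -5 + (1 + 188/M) = -4 + 188/M)
C(207, 146) + c(L(-11)) = -224 + (-4 + 188/(((1/2)/(-11)))) = -224 + (-4 + 188/(((1/2)*(-1/11)))) = -224 + (-4 + 188/(-1/22)) = -224 + (-4 + 188*(-22)) = -224 + (-4 - 4136) = -224 - 4140 = -4364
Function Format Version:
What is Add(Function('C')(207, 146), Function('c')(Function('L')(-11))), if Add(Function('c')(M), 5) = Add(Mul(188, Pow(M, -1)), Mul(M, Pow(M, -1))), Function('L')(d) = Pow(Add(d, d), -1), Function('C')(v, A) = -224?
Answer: -4364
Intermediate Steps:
Function('L')(d) = Mul(Rational(1, 2), Pow(d, -1)) (Function('L')(d) = Pow(Mul(2, d), -1) = Mul(Rational(1, 2), Pow(d, -1)))
Function('c')(M) = Add(-4, Mul(188, Pow(M, -1))) (Function('c')(M) = Add(-5, Add(Mul(188, Pow(M, -1)), Mul(M, Pow(M, -1)))) = Add(-5, Add(Mul(188, Pow(M, -1)), 1)) = Add(-5, Add(1, Mul(188, Pow(M, -1)))) = Add(-4, Mul(188, Pow(M, -1))))
Add(Function('C')(207, 146), Function('c')(Function('L')(-11))) = Add(-224, Add(-4, Mul(188, Pow(Mul(Rational(1, 2), Pow(-11, -1)), -1)))) = Add(-224, Add(-4, Mul(188, Pow(Mul(Rational(1, 2), Rational(-1, 11)), -1)))) = Add(-224, Add(-4, Mul(188, Pow(Rational(-1, 22), -1)))) = Add(-224, Add(-4, Mul(188, -22))) = Add(-224, Add(-4, -4136)) = Add(-224, -4140) = -4364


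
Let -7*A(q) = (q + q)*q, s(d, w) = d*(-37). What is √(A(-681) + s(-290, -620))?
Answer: 2*I*√1491721/7 ≈ 348.96*I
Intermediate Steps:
s(d, w) = -37*d
A(q) = -2*q²/7 (A(q) = -(q + q)*q/7 = -2*q*q/7 = -2*q²/7)
√(A(-681) + s(-290, -620)) = √(-2/7*(-681)² - 37*(-290)) = √(-2/7*463761 + 10730) = √(-927522/7 + 10730) = √(-852412/7) = 2*I*√1491721/7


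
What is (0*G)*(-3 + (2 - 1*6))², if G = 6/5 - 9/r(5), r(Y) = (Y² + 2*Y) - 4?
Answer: 0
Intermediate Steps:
r(Y) = -4 + Y² + 2*Y
G = 141/155 (G = 6/5 - 9/(-4 + 5² + 2*5) = 6*(⅕) - 9/(-4 + 25 + 10) = 6/5 - 9/31 = 141/155 ≈ 0.90968)
(0*G)*(-3 + (2 - 1*6))² = (0*(141/155))*(-3 + (2 - 1*6))² = 0*(-3 + (2 - 6))² = 0*(-3 - 4)² = 0*(-7)² = 0*49 = 0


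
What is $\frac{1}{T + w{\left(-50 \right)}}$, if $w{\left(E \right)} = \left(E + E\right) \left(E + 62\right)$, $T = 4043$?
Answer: $\frac{1}{2843} \approx 0.00035174$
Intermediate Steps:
$w{\left(E \right)} = 2 E \left(62 + E\right)$
$\frac{1}{T + w{\left(-50 \right)}} = \frac{1}{4043 + 2 \left(-50\right) \left(62 - 50\right)} = \frac{1}{4043 + 2 \left(-50\right) 12} = \frac{1}{4043 - 1200} = \frac{1}{2843}$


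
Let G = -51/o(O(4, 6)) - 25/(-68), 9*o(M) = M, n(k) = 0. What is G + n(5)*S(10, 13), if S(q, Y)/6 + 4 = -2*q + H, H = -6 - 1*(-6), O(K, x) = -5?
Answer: 31337/340 ≈ 92.168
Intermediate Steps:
o(M) = M/9
H = 0 (H = -6 + 6 = 0)
S(q, Y) = -24 - 12*q (S(q, Y) = -24 + 6*(-2*q + 0) = -24 + 6*(-2*q) = -24 - 12*q)
G = 31337/340 (G = -51/((1/9)*(-5)) - 25/(-68) = -51/(-5/9) - 25*(-1/68) = -51*(-9/5) + 25/68 = 459/5 + 25/68 = 31337/340 ≈ 92.168)
G + n(5)*S(10, 13) = 31337/340 + 0*(-24 - 12*10) = 31337/340 + 0*(-24 - 120) = 31337/340 + 0*(-144) = 31337/340 + 0 = 31337/340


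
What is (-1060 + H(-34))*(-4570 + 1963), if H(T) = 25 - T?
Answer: 2609607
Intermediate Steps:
(-1060 + H(-34))*(-4570 + 1963) = (-1060 + (25 - 1*(-34)))*(-4570 + 1963) = (-1060 + (25 + 34))*(-2607) = (-1060 + 59)*(-2607) = -1001*(-2607) = 2609607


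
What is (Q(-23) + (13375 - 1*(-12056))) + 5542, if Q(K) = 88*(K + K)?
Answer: 26925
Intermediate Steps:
Q(K) = 176*K (Q(K) = 88*(2*K) = 176*K)
(Q(-23) + (13375 - 1*(-12056))) + 5542 = (176*(-23) + (13375 - 1*(-12056))) + 5542 = (-4048 + (13375 + 12056)) + 5542 = (-4048 + 25431) + 5542 = 21383 + 5542 = 26925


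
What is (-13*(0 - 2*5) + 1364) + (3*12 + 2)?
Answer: 1532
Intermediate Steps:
(-13*(0 - 2*5) + 1364) + (3*12 + 2) = (-13*(0 - 10) + 1364) + (36 + 2) = (-13*(-10) + 1364) + 38 = (130 + 1364) + 38 = 1494 + 38 = 1532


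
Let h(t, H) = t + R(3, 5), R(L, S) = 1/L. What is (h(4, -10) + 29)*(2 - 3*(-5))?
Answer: 1700/3 ≈ 566.67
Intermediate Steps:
h(t, H) = 1/3 + t (h(t, H) = t + 1/3 = 1/3 + t)
(h(4, -10) + 29)*(2 - 3*(-5)) = ((1/3 + 4) + 29)*(2 - 3*(-5)) = (13/3 + 29)*(2 + 15) = (100/3)*17 = 1700/3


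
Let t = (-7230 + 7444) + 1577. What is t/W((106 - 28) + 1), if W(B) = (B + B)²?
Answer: 1791/24964 ≈ 0.071743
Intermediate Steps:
t = 1791 (t = 214 + 1577 = 1791)
W(B) = 4*B² (W(B) = (2*B)² = 4*B²)
t/W((106 - 28) + 1) = 1791/((4*((106 - 28) + 1)²)) = 1791/((4*(78 + 1)²)) = 1791/((4*79²)) = 1791/((4*6241)) = 1791/24964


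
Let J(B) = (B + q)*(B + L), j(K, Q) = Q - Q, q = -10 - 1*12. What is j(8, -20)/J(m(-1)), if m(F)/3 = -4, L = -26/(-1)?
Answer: 0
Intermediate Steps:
L = 26 (L = -26*(-1) = 26)
m(F) = -12 (m(F) = 3*(-4) = -12)
q = -22 (q = -10 - 12 = -22)
j(K, Q) = 0
J(B) = (-22 + B)*(26 + B) (J(B) = (B - 22)*(B + 26) = (-22 + B)*(26 + B))
j(8, -20)/J(m(-1)) = 0/(-572 + (-12)² + 4*(-12)) = 0/(-572 + 144 - 48) = 0/(-476) = 0*(-1/476) = 0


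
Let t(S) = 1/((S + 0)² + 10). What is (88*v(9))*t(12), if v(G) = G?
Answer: 36/7 ≈ 5.1429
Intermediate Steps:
t(S) = 1/(10 + S²) (t(S) = 1/(S² + 10) = 1/(10 + S²))
(88*v(9))*t(12) = (88*9)/(10 + 12²) = 792/(10 + 144) = 792/154 = 792*(1/154) = 36/7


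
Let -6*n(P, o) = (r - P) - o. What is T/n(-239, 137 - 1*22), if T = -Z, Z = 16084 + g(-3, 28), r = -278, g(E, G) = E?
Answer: -48243/77 ≈ -626.53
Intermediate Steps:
Z = 16081 (Z = 16084 - 3 = 16081)
n(P, o) = 139/3 + P/6 + o/6 (n(P, o) = -((-278 - P) - o)/6 = -(-278 - P - o)/6 = 139/3 + P/6 + o/6)
T = -16081 (T = -1*16081 = -16081)
T/n(-239, 137 - 1*22) = -16081/(139/3 + (⅙)*(-239) + (137 - 1*22)/6) = -16081/(139/3 - 239/6 + (137 - 22)/6) = -16081/(139/3 - 239/6 + (⅙)*115) = -16081/(139/3 - 239/6 + 115/6) = -16081/77/3 = -16081*3/77 = -48243/77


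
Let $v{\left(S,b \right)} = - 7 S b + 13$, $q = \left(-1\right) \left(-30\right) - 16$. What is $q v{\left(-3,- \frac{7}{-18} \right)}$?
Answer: $\frac{889}{3} \approx 296.33$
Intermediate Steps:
$q = 14$ ($q = 30 - 16 = 14$)
$v{\left(S,b \right)} = 13 - 7 S b$ ($v{\left(S,b \right)} = - 7 S b + 13 = 13 - 7 S b$)
$q v{\left(-3,- \frac{7}{-18} \right)} = 14 \left(13 - - 21 \left(- \frac{7}{-18}\right)\right) = 14 \left(13 - - 21 \left(\left(-7\right) \left(- \frac{1}{18}\right)\right)\right) = 14 \left(13 - \left(-21\right) \frac{7}{18}\right) = 14 \left(13 + \frac{49}{6}\right) = 14 \cdot \frac{127}{6} = \frac{889}{3}$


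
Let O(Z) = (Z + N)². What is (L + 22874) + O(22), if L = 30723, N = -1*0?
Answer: 54081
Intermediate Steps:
N = 0
O(Z) = Z² (O(Z) = (Z + 0)² = Z²)
(L + 22874) + O(22) = (30723 + 22874) + 22² = 53597 + 484 = 54081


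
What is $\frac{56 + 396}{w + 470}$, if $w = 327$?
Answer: $\frac{452}{797} \approx 0.56713$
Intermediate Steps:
$\frac{56 + 396}{w + 470} = \frac{56 + 396}{327 + 470} = \frac{452}{797}$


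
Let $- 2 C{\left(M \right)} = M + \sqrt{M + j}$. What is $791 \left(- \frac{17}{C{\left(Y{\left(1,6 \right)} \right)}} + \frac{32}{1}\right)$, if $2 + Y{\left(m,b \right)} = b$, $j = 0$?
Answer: $\frac{89383}{3} \approx 29794.0$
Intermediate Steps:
$Y{\left(m,b \right)} = -2 + b$
$C{\left(M \right)} = - \frac{M}{2} - \frac{\sqrt{M}}{2}$ ($C{\left(M \right)} = - \frac{M + \sqrt{M + 0}}{2} = - \frac{M + \sqrt{M}}{2} = - \frac{M}{2} - \frac{\sqrt{M}}{2}$)
$791 \left(- \frac{17}{C{\left(Y{\left(1,6 \right)} \right)}} + \frac{32}{1}\right) = 791 \left(- \frac{17}{- \frac{-2 + 6}{2} - \frac{\sqrt{-2 + 6}}{2}} + \frac{32}{1}\right) = 791 \left(- \frac{17}{\left(- \frac{1}{2}\right) 4 - \frac{\sqrt{4}}{2}} + 32 \cdot 1\right) = 791 \left(- \frac{17}{-2 - 1} + 32\right) = 791 \left(- \frac{17}{-3} + 32\right) = 791 \left(\left(-17\right) \left(- \frac{1}{3}\right) + 32\right) = 791 \left(\frac{17}{3} + 32\right) = 791 \cdot \frac{113}{3} = \frac{89383}{3}$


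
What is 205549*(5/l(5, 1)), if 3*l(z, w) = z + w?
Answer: 1027745/2 ≈ 5.1387e+5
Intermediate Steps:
l(z, w) = w/3 + z/3 (l(z, w) = (z + w)/3 = (w + z)/3 = w/3 + z/3)
205549*(5/l(5, 1)) = 205549*(5/((⅓)*1 + (⅓)*5)) = 205549*(5/(⅓ + 5/3)) = 205549*(5/2) = 1027745/2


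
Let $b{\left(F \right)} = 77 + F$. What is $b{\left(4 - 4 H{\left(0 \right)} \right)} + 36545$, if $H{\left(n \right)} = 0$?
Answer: $36626$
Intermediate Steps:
$b{\left(4 - 4 H{\left(0 \right)} \right)} + 36545 = \left(77 + \left(4 - 0\right)\right) + 36545 = \left(77 + \left(4 + 0\right)\right) + 36545 = \left(77 + 4\right) + 36545 = 81 + 36545 = 36626$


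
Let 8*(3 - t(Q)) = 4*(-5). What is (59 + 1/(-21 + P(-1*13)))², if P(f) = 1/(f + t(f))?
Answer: 349241344/100489 ≈ 3475.4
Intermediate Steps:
t(Q) = 11/2 (t(Q) = 3 - (-5)/2 = 3 - ⅛*(-20) = 3 + 5/2 = 11/2)
P(f) = 1/(11/2 + f) (P(f) = 1/(f + 11/2) = 1/(11/2 + f))
(59 + 1/(-21 + P(-1*13)))² = (59 + 1/(-21 + 2/(11 + 2*(-1*13))))² = (59 + 1/(-21 + 2/(11 + 2*(-13))))² = (59 + 1/(-21 + 2/(11 - 26)))² = (59 + 1/(-21 + 2/(-15)))² = (59 + 1/(-21 + 2*(-1/15)))² = (59 + 1/(-21 - 2/15))² = (59 + 1/(-317/15))² = (59 - 15/317)² = (18688/317)² = 349241344/100489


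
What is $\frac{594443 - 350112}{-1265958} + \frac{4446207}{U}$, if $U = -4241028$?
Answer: $- \frac{1110820988929}{894827220804} \approx -1.2414$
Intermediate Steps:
$\frac{594443 - 350112}{-1265958} + \frac{4446207}{U} = \frac{594443 - 350112}{-1265958} + \frac{4446207}{-4241028} = 244331 \left(- \frac{1}{1265958}\right) + 4446207 \left(- \frac{1}{4241028}\right) = - \frac{244331}{1265958} - \frac{1482069}{1413676} = - \frac{1110820988929}{894827220804}$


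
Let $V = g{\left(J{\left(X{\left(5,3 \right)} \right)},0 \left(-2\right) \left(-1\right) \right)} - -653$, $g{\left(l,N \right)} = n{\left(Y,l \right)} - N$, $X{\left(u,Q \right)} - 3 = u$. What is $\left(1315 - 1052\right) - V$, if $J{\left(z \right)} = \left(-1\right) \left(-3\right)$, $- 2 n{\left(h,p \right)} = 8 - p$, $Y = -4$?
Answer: $- \frac{775}{2} \approx -387.5$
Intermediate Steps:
$X{\left(u,Q \right)} = 3 + u$
$n{\left(h,p \right)} = -4 + \frac{p}{2}$ ($n{\left(h,p \right)} = - \frac{8 - p}{2} = -4 + \frac{p}{2}$)
$J{\left(z \right)} = 3$
$g{\left(l,N \right)} = -4 + \frac{l}{2} - N$ ($g{\left(l,N \right)} = \left(-4 + \frac{l}{2}\right) - N = -4 + \frac{l}{2} - N$)
$V = \frac{1301}{2}$ ($V = \left(-4 + \frac{1}{2} \cdot 3 - 0 \left(-2\right) \left(-1\right)\right) - -653 = \left(-4 + \frac{3}{2} - 0 \left(-1\right)\right) + 653 = \left(-4 + \frac{3}{2} - 0\right) + 653 = \left(-4 + \frac{3}{2} + 0\right) + 653 = - \frac{5}{2} + 653 = \frac{1301}{2} \approx 650.5$)
$\left(1315 - 1052\right) - V = \left(1315 - 1052\right) - \frac{1301}{2} = 263 - \frac{1301}{2} = - \frac{775}{2}$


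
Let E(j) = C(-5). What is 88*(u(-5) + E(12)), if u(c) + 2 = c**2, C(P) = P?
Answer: 1584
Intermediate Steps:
u(c) = -2 + c**2
E(j) = -5
88*(u(-5) + E(12)) = 88*((-2 + (-5)**2) - 5) = 88*((-2 + 25) - 5) = 88*(23 - 5) = 88*18 = 1584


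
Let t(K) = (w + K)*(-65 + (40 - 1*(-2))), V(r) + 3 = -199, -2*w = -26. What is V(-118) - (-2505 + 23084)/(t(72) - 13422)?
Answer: -3085575/15377 ≈ -200.66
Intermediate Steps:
w = 13 (w = -½*(-26) = 13)
V(r) = -202 (V(r) = -3 - 199 = -202)
t(K) = -299 - 23*K (t(K) = (13 + K)*(-65 + (40 - 1*(-2))) = (13 + K)*(-65 + (40 + 2)) = (13 + K)*(-65 + 42) = (13 + K)*(-23) = -299 - 23*K)
V(-118) - (-2505 + 23084)/(t(72) - 13422) = -202 - (-2505 + 23084)/((-299 - 23*72) - 13422) = -202 - 20579/((-299 - 1656) - 13422) = -202 - 20579/(-1955 - 13422) = -202 - 20579/(-15377) = -202 - 20579*(-1)/15377 = -202 - 1*(-20579/15377) = -202 + 20579/15377 = -3085575/15377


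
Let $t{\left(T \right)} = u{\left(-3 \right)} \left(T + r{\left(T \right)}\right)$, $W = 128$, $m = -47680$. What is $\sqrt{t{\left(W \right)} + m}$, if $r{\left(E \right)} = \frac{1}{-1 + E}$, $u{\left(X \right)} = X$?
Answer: $\frac{23 i \sqrt{1465453}}{127} \approx 219.24 i$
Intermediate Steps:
$t{\left(T \right)} = - 3 T - \frac{3}{-1 + T}$ ($t{\left(T \right)} = - 3 \left(T + \frac{1}{-1 + T}\right) = - 3 T - \frac{3}{-1 + T}$)
$\sqrt{t{\left(W \right)} + m} = \sqrt{\frac{3 \left(-1 - 128 \left(-1 + 128\right)\right)}{-1 + 128} - 47680} = \sqrt{\frac{3 \left(-1 - 128 \cdot 127\right)}{127} - 47680} = \sqrt{3 \cdot \frac{1}{127} \left(-1 - 16256\right) - 47680} = \sqrt{3 \cdot \frac{1}{127} \left(-16257\right) - 47680} = \sqrt{- \frac{48771}{127} - 47680} = \sqrt{- \frac{6104131}{127}} = \frac{23 i \sqrt{1465453}}{127}$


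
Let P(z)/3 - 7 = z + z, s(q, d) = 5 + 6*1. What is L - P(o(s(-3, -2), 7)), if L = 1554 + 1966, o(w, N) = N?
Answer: 3457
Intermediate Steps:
s(q, d) = 11 (s(q, d) = 5 + 6 = 11)
P(z) = 21 + 6*z (P(z) = 21 + 3*(z + z) = 21 + 3*(2*z) = 21 + 6*z)
L = 3520
L - P(o(s(-3, -2), 7)) = 3520 - (21 + 6*7) = 3520 - (21 + 42) = 3520 - 1*63 = 3520 - 63 = 3457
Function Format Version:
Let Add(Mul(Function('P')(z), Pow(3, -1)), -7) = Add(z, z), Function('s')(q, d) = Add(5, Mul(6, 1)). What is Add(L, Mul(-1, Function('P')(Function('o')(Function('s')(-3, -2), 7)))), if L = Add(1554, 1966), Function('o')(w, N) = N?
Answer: 3457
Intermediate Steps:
Function('s')(q, d) = 11 (Function('s')(q, d) = Add(5, 6) = 11)
Function('P')(z) = Add(21, Mul(6, z)) (Function('P')(z) = Add(21, Mul(3, Add(z, z))) = Add(21, Mul(3, Mul(2, z))) = Add(21, Mul(6, z)))
L = 3520
Add(L, Mul(-1, Function('P')(Function('o')(Function('s')(-3, -2), 7)))) = Add(3520, Mul(-1, Add(21, Mul(6, 7)))) = Add(3520, Mul(-1, Add(21, 42))) = Add(3520, Mul(-1, 63)) = Add(3520, -63) = 3457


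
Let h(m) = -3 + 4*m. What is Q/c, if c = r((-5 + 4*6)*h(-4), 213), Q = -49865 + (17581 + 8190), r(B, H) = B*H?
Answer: 24094/76893 ≈ 0.31334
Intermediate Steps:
Q = -24094 (Q = -49865 + 25771 = -24094)
c = -76893 (c = ((-5 + 4*6)*(-3 + 4*(-4)))*213 = ((-5 + 24)*(-3 - 16))*213 = (19*(-19))*213 = -361*213 = -76893)
Q/c = -24094/(-76893) = -24094*(-1/76893) = 24094/76893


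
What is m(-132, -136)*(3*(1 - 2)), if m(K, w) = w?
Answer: 408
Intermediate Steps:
m(-132, -136)*(3*(1 - 2)) = -408*(1 - 2) = -408*(-1) = -136*(-3) = 408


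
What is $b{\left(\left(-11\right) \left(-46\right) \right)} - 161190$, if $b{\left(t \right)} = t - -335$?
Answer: $-160349$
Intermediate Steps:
$b{\left(t \right)} = 335 + t$ ($b{\left(t \right)} = t + 335 = 335 + t$)
$b{\left(\left(-11\right) \left(-46\right) \right)} - 161190 = \left(335 - -506\right) - 161190 = \left(335 + 506\right) - 161190 = 841 - 161190 = -160349$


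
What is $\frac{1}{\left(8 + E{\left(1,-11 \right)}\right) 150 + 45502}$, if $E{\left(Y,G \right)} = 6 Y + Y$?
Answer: $\frac{1}{47752} \approx 2.0942 \cdot 10^{-5}$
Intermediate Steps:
$E{\left(Y,G \right)} = 7 Y$
$\frac{1}{\left(8 + E{\left(1,-11 \right)}\right) 150 + 45502} = \frac{1}{\left(8 + 7 \cdot 1\right) 150 + 45502} = \frac{1}{\left(8 + 7\right) 150 + 45502} = \frac{1}{15 \cdot 150 + 45502} = \frac{1}{2250 + 45502} = \frac{1}{47752}$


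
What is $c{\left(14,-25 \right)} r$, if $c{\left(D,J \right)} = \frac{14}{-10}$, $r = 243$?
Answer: $- \frac{1701}{5} \approx -340.2$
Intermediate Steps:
$c{\left(D,J \right)} = - \frac{7}{5}$ ($c{\left(D,J \right)} = 14 \left(- \frac{1}{10}\right) = - \frac{7}{5}$)
$c{\left(14,-25 \right)} r = \left(- \frac{7}{5}\right) 243 = - \frac{1701}{5}$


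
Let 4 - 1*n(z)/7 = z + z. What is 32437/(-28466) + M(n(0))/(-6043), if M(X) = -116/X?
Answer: -1371292023/1204140266 ≈ -1.1388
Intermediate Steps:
n(z) = 28 - 14*z (n(z) = 28 - 7*(z + z) = 28 - 14*z)
32437/(-28466) + M(n(0))/(-6043) = 32437/(-28466) - 116/(28 - 14*0)/(-6043) = 32437*(-1/28466) - 116/(28 + 0)*(-1/6043) = -32437/28466 - 116/28*(-1/6043) = -32437/28466 - 116*1/28*(-1/6043) = -32437/28466 - 29/7*(-1/6043) = -32437/28466 + 29/42301 = -1371292023/1204140266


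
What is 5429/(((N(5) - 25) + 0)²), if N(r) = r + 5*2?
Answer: 5429/100 ≈ 54.290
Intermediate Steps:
N(r) = 10 + r (N(r) = r + 10 = 10 + r)
5429/(((N(5) - 25) + 0)²) = 5429/((((10 + 5) - 25) + 0)²) = 5429/(((15 - 25) + 0)²) = 5429/((-10 + 0)²) = 5429/((-10)²) = 5429/100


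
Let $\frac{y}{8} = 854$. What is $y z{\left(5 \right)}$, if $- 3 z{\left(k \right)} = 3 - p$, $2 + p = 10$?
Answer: $\frac{34160}{3} \approx 11387.0$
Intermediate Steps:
$p = 8$ ($p = -2 + 10 = 8$)
$y = 6832$ ($y = 8 \cdot 854 = 6832$)
$z{\left(k \right)} = \frac{5}{3}$ ($z{\left(k \right)} = - \frac{3 - 8}{3} = \left(- \frac{1}{3}\right) \left(-5\right) = \frac{5}{3}$)
$y z{\left(5 \right)} = 6832 \cdot \frac{5}{3} = \frac{34160}{3}$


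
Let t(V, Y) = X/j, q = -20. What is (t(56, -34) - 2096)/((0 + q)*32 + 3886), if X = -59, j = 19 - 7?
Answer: -25211/38952 ≈ -0.64723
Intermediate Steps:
j = 12
t(V, Y) = -59/12
(t(56, -34) - 2096)/((0 + q)*32 + 3886) = (-59/12 - 2096)/((0 - 20)*32 + 3886) = -25211/(12*(-20*32 + 3886)) = -25211/(12*(-640 + 3886)) = -25211/12/3246 = -25211/12*1/3246 = -25211/38952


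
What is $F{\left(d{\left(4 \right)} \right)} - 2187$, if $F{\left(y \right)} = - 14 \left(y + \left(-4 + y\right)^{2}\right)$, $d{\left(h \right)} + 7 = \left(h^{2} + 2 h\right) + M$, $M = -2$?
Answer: $-4091$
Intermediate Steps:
$d{\left(h \right)} = -9 + h^{2} + 2 h$ ($d{\left(h \right)} = -7 - \left(2 - h^{2} - 2 h\right) = -7 + \left(-2 + h^{2} + 2 h\right) = -9 + h^{2} + 2 h$)
$F{\left(y \right)} = - 14 y - 14 \left(-4 + y\right)^{2}$
$F{\left(d{\left(4 \right)} \right)} - 2187 = \left(- 14 \left(-9 + 4^{2} + 2 \cdot 4\right) - 14 \left(-4 + \left(-9 + 4^{2} + 2 \cdot 4\right)\right)^{2}\right) - 2187 = \left(- 14 \left(-9 + 16 + 8\right) - 14 \left(-4 + \left(-9 + 16 + 8\right)\right)^{2}\right) - 2187 = \left(\left(-14\right) 15 - 14 \left(-4 + 15\right)^{2}\right) - 2187 = \left(-210 - 14 \cdot 11^{2}\right) - 2187 = \left(-210 - 1694\right) - 2187 = -1904 - 2187 = -4091$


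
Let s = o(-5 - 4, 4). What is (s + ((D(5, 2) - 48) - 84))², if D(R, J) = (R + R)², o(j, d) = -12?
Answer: 1936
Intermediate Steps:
s = -12
D(R, J) = 4*R² (D(R, J) = (2*R)² = 4*R²)
(s + ((D(5, 2) - 48) - 84))² = (-12 + ((4*5² - 48) - 84))² = (-12 + ((4*25 - 48) - 84))² = (-12 + ((100 - 48) - 84))² = (-12 + (52 - 84))² = (-12 - 32)² = (-44)² = 1936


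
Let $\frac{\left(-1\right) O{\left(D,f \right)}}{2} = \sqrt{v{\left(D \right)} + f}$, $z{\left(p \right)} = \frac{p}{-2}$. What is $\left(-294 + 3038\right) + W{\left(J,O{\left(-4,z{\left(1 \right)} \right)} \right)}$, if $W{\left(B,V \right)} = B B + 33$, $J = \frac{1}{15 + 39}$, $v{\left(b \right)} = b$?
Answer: $\frac{8097733}{2916} \approx 2777.0$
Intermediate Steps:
$z{\left(p \right)} = - \frac{p}{2}$ ($z{\left(p \right)} = p \left(- \frac{1}{2}\right) = - \frac{p}{2}$)
$J = \frac{1}{54} \approx 0.018519$
$O{\left(D,f \right)} = - 2 \sqrt{D + f}$
$W{\left(B,V \right)} = 33 + B^{2}$ ($W{\left(B,V \right)} = B^{2} + 33 = 33 + B^{2}$)
$\left(-294 + 3038\right) + W{\left(J,O{\left(-4,z{\left(1 \right)} \right)} \right)} = \left(-294 + 3038\right) + \left(33 + \left(\frac{1}{54}\right)^{2}\right) = 2744 + \left(33 + \frac{1}{2916}\right) = 2744 + \frac{96229}{2916} = \frac{8097733}{2916}$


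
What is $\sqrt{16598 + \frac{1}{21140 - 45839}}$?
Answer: $\frac{\sqrt{10125453870699}}{24699} \approx 128.83$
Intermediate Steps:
$\sqrt{16598 + \frac{1}{21140 - 45839}} = \sqrt{16598 + \frac{1}{-24699}} = \sqrt{16598 - \frac{1}{24699}} = \sqrt{\frac{409954001}{24699}} = \frac{\sqrt{10125453870699}}{24699}$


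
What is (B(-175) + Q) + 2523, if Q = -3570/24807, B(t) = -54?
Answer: 20414971/8269 ≈ 2468.9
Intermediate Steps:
Q = -1190/8269 (Q = -3570*1/24807 = -1190/8269 ≈ -0.14391)
(B(-175) + Q) + 2523 = (-54 - 1190/8269) + 2523 = -447716/8269 + 2523 = 20414971/8269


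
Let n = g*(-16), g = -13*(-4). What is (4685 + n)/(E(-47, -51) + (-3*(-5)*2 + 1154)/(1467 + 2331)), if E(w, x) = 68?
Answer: 7316847/129724 ≈ 56.403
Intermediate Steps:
g = 52
n = -832 (n = 52*(-16) = -832)
(4685 + n)/(E(-47, -51) + (-3*(-5)*2 + 1154)/(1467 + 2331)) = (4685 - 832)/(68 + (-3*(-5)*2 + 1154)/(1467 + 2331)) = 3853/(68 + (15*2 + 1154)/3798) = 3853/(68 + (30 + 1154)*(1/3798)) = 3853/(68 + 1184*(1/3798)) = 3853/(68 + 592/1899) = 3853/(129724/1899) = 3853*(1899/129724) = 7316847/129724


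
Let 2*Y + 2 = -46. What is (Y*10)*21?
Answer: -5040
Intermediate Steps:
Y = -24 (Y = -1 + (½)*(-46) = -1 - 23 = -24)
(Y*10)*21 = -24*10*21 = -240*21 = -5040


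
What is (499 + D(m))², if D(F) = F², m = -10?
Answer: 358801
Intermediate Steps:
(499 + D(m))² = (499 + (-10)²)² = (499 + 100)² = 599² = 358801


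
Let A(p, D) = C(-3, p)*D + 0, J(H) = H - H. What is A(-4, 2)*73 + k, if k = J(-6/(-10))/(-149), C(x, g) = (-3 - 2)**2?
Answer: 3650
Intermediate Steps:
C(x, g) = 25 (C(x, g) = (-5)**2 = 25)
J(H) = 0
A(p, D) = 25*D (A(p, D) = 25*D + 0 = 25*D)
k = 0 (k = 0/(-149) = 0*(-1/149) = 0)
A(-4, 2)*73 + k = (25*2)*73 + 0 = 50*73 + 0 = 3650 + 0 = 3650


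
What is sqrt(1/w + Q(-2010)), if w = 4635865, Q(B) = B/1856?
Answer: I*sqrt(1252724380622737490)/1075520680 ≈ 1.0407*I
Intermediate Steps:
Q(B) = B/1856 (Q(B) = B*(1/1856) = B/1856)
sqrt(1/w + Q(-2010)) = sqrt(1/4635865 + (1/1856)*(-2010)) = sqrt(1/4635865 - 1005/928) = sqrt(-4659043397/4302082720) = I*sqrt(1252724380622737490)/1075520680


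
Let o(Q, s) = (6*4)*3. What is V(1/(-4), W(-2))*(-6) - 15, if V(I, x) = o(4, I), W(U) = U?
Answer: -447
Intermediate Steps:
o(Q, s) = 72 (o(Q, s) = 24*3 = 72)
V(I, x) = 72
V(1/(-4), W(-2))*(-6) - 15 = 72*(-6) - 15 = -432 - 15 = -447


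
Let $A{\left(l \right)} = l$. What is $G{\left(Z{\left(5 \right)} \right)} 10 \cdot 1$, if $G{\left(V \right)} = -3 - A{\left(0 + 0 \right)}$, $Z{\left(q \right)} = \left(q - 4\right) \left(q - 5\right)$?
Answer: $-30$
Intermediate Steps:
$Z{\left(q \right)} = \left(-5 + q\right) \left(-4 + q\right)$ ($Z{\left(q \right)} = \left(-4 + q\right) \left(-5 + q\right) = \left(-5 + q\right) \left(-4 + q\right)$)
$G{\left(V \right)} = -3$ ($G{\left(V \right)} = -3 - \left(0 + 0\right) = -3 - 0 = -3 + 0 = -3$)
$G{\left(Z{\left(5 \right)} \right)} 10 \cdot 1 = \left(-3\right) 10 \cdot 1 = \left(-30\right) 1 = -30$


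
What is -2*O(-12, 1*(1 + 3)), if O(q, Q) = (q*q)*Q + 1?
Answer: -1154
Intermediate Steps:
O(q, Q) = 1 + Q*q**2 (O(q, Q) = q**2*Q + 1 = Q*q**2 + 1 = 1 + Q*q**2)
-2*O(-12, 1*(1 + 3)) = -2*(1 + (1*(1 + 3))*(-12)**2) = -2*(1 + (1*4)*144) = -2*(1 + 4*144) = -2*(1 + 576) = -2*577 = -1154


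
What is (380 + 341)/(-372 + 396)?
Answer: 721/24 ≈ 30.042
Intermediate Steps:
(380 + 341)/(-372 + 396) = 721/24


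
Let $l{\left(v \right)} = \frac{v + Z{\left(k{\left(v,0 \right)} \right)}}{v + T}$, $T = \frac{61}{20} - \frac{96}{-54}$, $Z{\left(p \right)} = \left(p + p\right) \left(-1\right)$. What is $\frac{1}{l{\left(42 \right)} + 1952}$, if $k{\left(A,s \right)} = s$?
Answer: $\frac{8429}{16460968} \approx 0.00051206$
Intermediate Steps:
$Z{\left(p \right)} = - 2 p$ ($Z{\left(p \right)} = 2 p \left(-1\right) = - 2 p$)
$T = \frac{869}{180}$ ($T = 61 \cdot \frac{1}{20} - - \frac{16}{9} = \frac{61}{20} + \frac{16}{9} = \frac{869}{180} \approx 4.8278$)
$l{\left(v \right)} = \frac{v}{\frac{869}{180} + v}$ ($l{\left(v \right)} = \frac{v - 0}{v + \frac{869}{180}} = \frac{v + 0}{\frac{869}{180} + v} = \frac{v}{\frac{869}{180} + v}$)
$\frac{1}{l{\left(42 \right)} + 1952} = \frac{1}{180 \cdot 42 \frac{1}{869 + 180 \cdot 42} + 1952} = \frac{1}{180 \cdot 42 \frac{1}{869 + 7560} + 1952} = \frac{1}{180 \cdot 42 \cdot \frac{1}{8429} + 1952} = \frac{1}{\frac{7560}{8429} + 1952} = \frac{1}{\frac{16460968}{8429}} = \frac{8429}{16460968}$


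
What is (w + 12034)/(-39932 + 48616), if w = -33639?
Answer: -21605/8684 ≈ -2.4879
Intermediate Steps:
(w + 12034)/(-39932 + 48616) = (-33639 + 12034)/(-39932 + 48616) = -21605/8684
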